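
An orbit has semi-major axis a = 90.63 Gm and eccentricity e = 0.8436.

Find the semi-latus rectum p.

Convert to SI: a = 90.63 Gm = 9.063e+10 m.
p = a (1 − e²).
p = 9.063e+10 · (1 − (0.8436)²) = 9.063e+10 · 0.288339 ≈ 2.613e+10 m = 26.13 Gm.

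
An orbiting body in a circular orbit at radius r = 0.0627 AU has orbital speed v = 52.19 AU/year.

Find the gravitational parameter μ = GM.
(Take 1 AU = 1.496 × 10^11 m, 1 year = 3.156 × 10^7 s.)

Convert to SI: r = 0.0627 AU = 9.37992e+09 m; v = 52.19 AU/year = 247390 m/s.
For a circular orbit v² = GM/r, so GM = v² · r.
GM = (247390)² · 9.37992e+09 m³/s² ≈ 5.741e+20 m³/s² = 5.741 × 10^20 m³/s².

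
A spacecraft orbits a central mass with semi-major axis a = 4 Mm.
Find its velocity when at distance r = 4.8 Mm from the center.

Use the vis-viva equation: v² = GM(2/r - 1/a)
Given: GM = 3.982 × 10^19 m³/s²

Convert to SI: a = 4 Mm = 4e+06 m; r = 4.8 Mm = 4.8e+06 m.
Vis-viva: v = √(GM · (2/r − 1/a)).
2/r − 1/a = 2/4.8e+06 − 1/4e+06 = 1.66667e-07 m⁻¹.
v = √(3.982e+19 · 1.66667e-07) m/s ≈ 2.576e+06 m/s = 2576 km/s.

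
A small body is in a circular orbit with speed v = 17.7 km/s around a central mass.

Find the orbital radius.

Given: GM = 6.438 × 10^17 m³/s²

Convert to SI: v = 17.7 km/s = 17700 m/s.
For a circular orbit, v² = GM / r, so r = GM / v².
r = 6.438e+17 / (17700)² m ≈ 2.055e+09 m = 2.055 Gm.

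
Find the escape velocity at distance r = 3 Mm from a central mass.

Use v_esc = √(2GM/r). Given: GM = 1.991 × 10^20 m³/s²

Convert to SI: r = 3 Mm = 3e+06 m.
Escape velocity comes from setting total energy to zero: ½v² − GM/r = 0 ⇒ v_esc = √(2GM / r).
v_esc = √(2 · 1.991e+20 / 3e+06) m/s ≈ 1.152e+07 m/s = 1.152e+04 km/s.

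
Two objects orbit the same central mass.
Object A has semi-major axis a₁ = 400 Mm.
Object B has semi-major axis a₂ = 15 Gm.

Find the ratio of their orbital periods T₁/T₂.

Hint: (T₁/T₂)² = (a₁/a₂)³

Convert to SI: a₁ = 400 Mm = 4e+08 m; a₂ = 15 Gm = 1.5e+10 m.
From Kepler's third law, (T₁/T₂)² = (a₁/a₂)³, so T₁/T₂ = (a₁/a₂)^(3/2).
a₁/a₂ = 4e+08 / 1.5e+10 = 0.0266667.
T₁/T₂ = (0.0266667)^(3/2) ≈ 0.004355.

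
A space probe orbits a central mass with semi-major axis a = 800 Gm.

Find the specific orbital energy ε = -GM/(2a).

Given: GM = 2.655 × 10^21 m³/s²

Convert to SI: a = 800 Gm = 8e+11 m.
ε = −GM / (2a).
ε = −2.655e+21 / (2 · 8e+11) J/kg ≈ -1.659e+09 J/kg = -1.659 GJ/kg.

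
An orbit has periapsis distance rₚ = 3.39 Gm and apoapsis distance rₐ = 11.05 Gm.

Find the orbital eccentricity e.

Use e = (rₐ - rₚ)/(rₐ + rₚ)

Convert to SI: rₚ = 3.39 Gm = 3.39e+09 m; rₐ = 11.05 Gm = 1.105e+10 m.
e = (rₐ − rₚ) / (rₐ + rₚ).
e = (1.105e+10 − 3.39e+09) / (1.105e+10 + 3.39e+09) = 7.66e+09 / 1.444e+10 ≈ 0.5305.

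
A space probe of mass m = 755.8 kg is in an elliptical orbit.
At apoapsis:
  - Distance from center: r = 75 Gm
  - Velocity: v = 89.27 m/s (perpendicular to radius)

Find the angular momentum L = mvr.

Convert to SI: r = 75 Gm = 7.5e+10 m.
Since v is perpendicular to r, L = m · v · r.
L = 755.8 · 89.27 · 7.5e+10 kg·m²/s ≈ 5.06e+15 kg·m²/s.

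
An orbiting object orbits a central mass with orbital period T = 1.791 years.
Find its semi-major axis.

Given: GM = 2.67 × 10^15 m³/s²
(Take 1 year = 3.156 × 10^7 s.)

Convert to SI: T = 1.791 years = 5.6524e+07 s.
Invert Kepler's third law: a = (GM · T² / (4π²))^(1/3).
Substituting T = 5.6524e+07 s and GM = 2.67e+15 m³/s²:
a = (2.67e+15 · (5.6524e+07)² / (4π²))^(1/3) m
a ≈ 6.001e+09 m = 6.001 Gm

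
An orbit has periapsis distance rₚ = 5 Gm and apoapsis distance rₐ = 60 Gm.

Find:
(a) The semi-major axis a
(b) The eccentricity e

Convert to SI: rₚ = 5 Gm = 5e+09 m; rₐ = 60 Gm = 6e+10 m.
(a) a = (rₚ + rₐ) / 2 = (5e+09 + 6e+10) / 2 ≈ 3.25e+10 m = 32.5 Gm.
(b) e = (rₐ − rₚ) / (rₐ + rₚ) = (6e+10 − 5e+09) / (6e+10 + 5e+09) ≈ 0.8462.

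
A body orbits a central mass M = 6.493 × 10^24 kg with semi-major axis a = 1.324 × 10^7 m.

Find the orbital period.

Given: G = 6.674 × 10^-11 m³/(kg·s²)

GM = G · M = 6.674e-11 · 6.493e+24 = 4.33343e+14 m³/s².
Kepler's third law: T = 2π √(a³ / GM).
Substituting a = 1.324e+07 m and GM = 4.33343e+14 m³/s²:
T = 2π √((1.324e+07)³ / 4.33343e+14) s
T ≈ 1.454e+04 s = 4.039 hours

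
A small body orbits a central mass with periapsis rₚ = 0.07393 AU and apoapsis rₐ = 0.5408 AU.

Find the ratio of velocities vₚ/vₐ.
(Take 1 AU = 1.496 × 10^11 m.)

Convert to SI: rₚ = 0.07393 AU = 1.10599e+10 m; rₐ = 0.5408 AU = 8.09037e+10 m.
Conservation of angular momentum gives rₚvₚ = rₐvₐ, so vₚ/vₐ = rₐ/rₚ.
vₚ/vₐ = 8.09037e+10 / 1.10599e+10 ≈ 7.315.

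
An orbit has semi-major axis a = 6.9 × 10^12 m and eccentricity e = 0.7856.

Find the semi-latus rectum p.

p = a (1 − e²).
p = 6.9e+12 · (1 − (0.7856)²) = 6.9e+12 · 0.382833 ≈ 2.642e+12 m = 2.642 × 10^12 m.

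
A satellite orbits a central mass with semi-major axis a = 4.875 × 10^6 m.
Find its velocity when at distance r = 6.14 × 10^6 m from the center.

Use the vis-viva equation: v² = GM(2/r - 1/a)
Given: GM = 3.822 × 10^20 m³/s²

Vis-viva: v = √(GM · (2/r − 1/a)).
2/r − 1/a = 2/6.14e+06 − 1/4.875e+06 = 1.20605e-07 m⁻¹.
v = √(3.822e+20 · 1.20605e-07) m/s ≈ 6.789e+06 m/s = 6789 km/s.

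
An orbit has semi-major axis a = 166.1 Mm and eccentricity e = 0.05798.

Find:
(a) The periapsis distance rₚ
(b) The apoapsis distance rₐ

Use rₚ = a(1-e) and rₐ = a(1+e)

Convert to SI: a = 166.1 Mm = 1.661e+08 m.
(a) rₚ = a(1 − e) = 1.661e+08 · (1 − 0.05798) = 1.661e+08 · 0.94202 ≈ 1.565e+08 m = 156.5 Mm.
(b) rₐ = a(1 + e) = 1.661e+08 · (1 + 0.05798) = 1.661e+08 · 1.05798 ≈ 1.757e+08 m = 175.7 Mm.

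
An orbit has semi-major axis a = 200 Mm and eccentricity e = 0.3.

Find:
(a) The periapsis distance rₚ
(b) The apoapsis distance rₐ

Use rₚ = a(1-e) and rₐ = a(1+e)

Convert to SI: a = 200 Mm = 2e+08 m.
(a) rₚ = a(1 − e) = 2e+08 · (1 − 0.3) = 2e+08 · 0.7 ≈ 1.4e+08 m = 140 Mm.
(b) rₐ = a(1 + e) = 2e+08 · (1 + 0.3) = 2e+08 · 1.3 ≈ 2.6e+08 m = 260 Mm.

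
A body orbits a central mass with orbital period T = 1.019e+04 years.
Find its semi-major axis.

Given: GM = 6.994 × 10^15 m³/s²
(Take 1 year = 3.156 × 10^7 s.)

Convert to SI: T = 1.019e+04 years = 3.21596e+11 s.
Invert Kepler's third law: a = (GM · T² / (4π²))^(1/3).
Substituting T = 3.21596e+11 s and GM = 6.994e+15 m³/s²:
a = (6.994e+15 · (3.21596e+11)² / (4π²))^(1/3) m
a ≈ 2.636e+12 m = 2.636 Tm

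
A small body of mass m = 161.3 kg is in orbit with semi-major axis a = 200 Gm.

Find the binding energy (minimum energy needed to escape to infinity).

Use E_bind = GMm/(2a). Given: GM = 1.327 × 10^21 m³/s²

Convert to SI: a = 200 Gm = 2e+11 m.
Total orbital energy is E = −GMm/(2a); binding energy is E_bind = −E = GMm/(2a).
E_bind = 1.327e+21 · 161.3 / (2 · 2e+11) J ≈ 5.351e+11 J = 535.1 GJ.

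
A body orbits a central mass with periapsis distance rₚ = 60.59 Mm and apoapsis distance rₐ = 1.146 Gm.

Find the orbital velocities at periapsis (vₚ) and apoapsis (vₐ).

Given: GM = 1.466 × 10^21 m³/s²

Convert to SI: rₚ = 60.59 Mm = 6.059e+07 m; rₐ = 1.146 Gm = 1.146e+09 m.
Use the vis-viva equation v² = GM(2/r − 1/a) with a = (rₚ + rₐ)/2 = (6.059e+07 + 1.146e+09)/2 = 6.03295e+08 m.
vₚ = √(GM · (2/rₚ − 1/a)) = √(1.466e+21 · (2/6.059e+07 − 1/6.03295e+08)) m/s ≈ 6.779e+06 m/s = 6779 km/s.
vₐ = √(GM · (2/rₐ − 1/a)) = √(1.466e+21 · (2/1.146e+09 − 1/6.03295e+08)) m/s ≈ 3.584e+05 m/s = 358.4 km/s.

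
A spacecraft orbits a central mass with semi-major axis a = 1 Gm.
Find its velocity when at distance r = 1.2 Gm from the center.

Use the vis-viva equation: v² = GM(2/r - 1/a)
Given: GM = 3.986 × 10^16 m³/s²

Convert to SI: a = 1 Gm = 1e+09 m; r = 1.2 Gm = 1.2e+09 m.
Vis-viva: v = √(GM · (2/r − 1/a)).
2/r − 1/a = 2/1.2e+09 − 1/1e+09 = 6.66667e-10 m⁻¹.
v = √(3.986e+16 · 6.66667e-10) m/s ≈ 5155 m/s = 5.155 km/s.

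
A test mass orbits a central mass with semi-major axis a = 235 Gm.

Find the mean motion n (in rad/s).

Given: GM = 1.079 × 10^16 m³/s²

Convert to SI: a = 235 Gm = 2.35e+11 m.
n = √(GM / a³).
n = √(1.079e+16 / (2.35e+11)³) rad/s ≈ 9.118e-10 rad/s.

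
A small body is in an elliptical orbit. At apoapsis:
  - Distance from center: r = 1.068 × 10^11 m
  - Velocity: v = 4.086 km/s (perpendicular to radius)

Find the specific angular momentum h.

Convert to SI: v = 4.086 km/s = 4086 m/s.
With v perpendicular to r, h = r · v.
h = 1.068e+11 · 4086 m²/s ≈ 4.364e+14 m²/s.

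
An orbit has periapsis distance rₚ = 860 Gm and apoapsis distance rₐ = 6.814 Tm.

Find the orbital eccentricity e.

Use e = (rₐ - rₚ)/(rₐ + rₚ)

Convert to SI: rₚ = 860 Gm = 8.6e+11 m; rₐ = 6.814 Tm = 6.814e+12 m.
e = (rₐ − rₚ) / (rₐ + rₚ).
e = (6.814e+12 − 8.6e+11) / (6.814e+12 + 8.6e+11) = 5.954e+12 / 7.674e+12 ≈ 0.7759.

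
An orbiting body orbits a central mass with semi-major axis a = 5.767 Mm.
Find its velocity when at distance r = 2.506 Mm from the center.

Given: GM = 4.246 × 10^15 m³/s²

Convert to SI: a = 5.767 Mm = 5.767e+06 m; r = 2.506 Mm = 2.506e+06 m.
Vis-viva: v = √(GM · (2/r − 1/a)).
2/r − 1/a = 2/2.506e+06 − 1/5.767e+06 = 6.24684e-07 m⁻¹.
v = √(4.246e+15 · 6.24684e-07) m/s ≈ 5.15e+04 m/s = 51.5 km/s.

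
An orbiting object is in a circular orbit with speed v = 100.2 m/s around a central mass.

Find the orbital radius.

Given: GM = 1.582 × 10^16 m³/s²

For a circular orbit, v² = GM / r, so r = GM / v².
r = 1.582e+16 / (100.2)² m ≈ 1.576e+12 m = 1.576 × 10^12 m.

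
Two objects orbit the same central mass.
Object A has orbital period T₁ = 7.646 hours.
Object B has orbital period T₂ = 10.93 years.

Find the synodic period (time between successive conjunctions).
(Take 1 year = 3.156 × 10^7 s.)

Convert to SI: T₁ = 7.646 hours = 27525.6 s; T₂ = 10.93 years = 3.44951e+08 s.
T_syn = |T₁ · T₂ / (T₁ − T₂)|.
T_syn = |27525.6 · 3.44951e+08 / (27525.6 − 3.44951e+08)| s ≈ 2.753e+04 s = 7.647 hours.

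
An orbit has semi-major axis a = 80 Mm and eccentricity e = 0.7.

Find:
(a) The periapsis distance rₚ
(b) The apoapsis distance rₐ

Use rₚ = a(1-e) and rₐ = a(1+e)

Convert to SI: a = 80 Mm = 8e+07 m.
(a) rₚ = a(1 − e) = 8e+07 · (1 − 0.7) = 8e+07 · 0.3 ≈ 2.4e+07 m = 24 Mm.
(b) rₐ = a(1 + e) = 8e+07 · (1 + 0.7) = 8e+07 · 1.7 ≈ 1.36e+08 m = 136 Mm.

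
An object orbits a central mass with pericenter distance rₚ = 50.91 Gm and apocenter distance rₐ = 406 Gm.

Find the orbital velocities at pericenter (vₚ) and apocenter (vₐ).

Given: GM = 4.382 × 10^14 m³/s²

Convert to SI: rₚ = 50.91 Gm = 5.091e+10 m; rₐ = 406 Gm = 4.06e+11 m.
Use the vis-viva equation v² = GM(2/r − 1/a) with a = (rₚ + rₐ)/2 = (5.091e+10 + 4.06e+11)/2 = 2.28455e+11 m.
vₚ = √(GM · (2/rₚ − 1/a)) = √(4.382e+14 · (2/5.091e+10 − 1/2.28455e+11)) m/s ≈ 123.7 m/s = 123.7 m/s.
vₐ = √(GM · (2/rₐ − 1/a)) = √(4.382e+14 · (2/4.06e+11 − 1/2.28455e+11)) m/s ≈ 15.51 m/s = 15.51 m/s.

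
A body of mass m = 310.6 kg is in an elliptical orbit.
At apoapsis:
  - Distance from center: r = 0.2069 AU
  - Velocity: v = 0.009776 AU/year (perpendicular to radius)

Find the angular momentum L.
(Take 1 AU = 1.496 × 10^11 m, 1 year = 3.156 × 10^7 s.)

Convert to SI: r = 0.2069 AU = 3.09522e+10 m; v = 0.009776 AU/year = 46.34 m/s.
Since v is perpendicular to r, L = m · v · r.
L = 310.6 · 46.34 · 3.09522e+10 kg·m²/s ≈ 4.455e+14 kg·m²/s.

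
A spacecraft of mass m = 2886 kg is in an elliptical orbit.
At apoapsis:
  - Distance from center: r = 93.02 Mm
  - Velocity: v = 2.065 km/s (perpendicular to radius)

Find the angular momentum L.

Convert to SI: r = 93.02 Mm = 9.302e+07 m; v = 2.065 km/s = 2065 m/s.
Since v is perpendicular to r, L = m · v · r.
L = 2886 · 2065 · 9.302e+07 kg·m²/s ≈ 5.544e+14 kg·m²/s.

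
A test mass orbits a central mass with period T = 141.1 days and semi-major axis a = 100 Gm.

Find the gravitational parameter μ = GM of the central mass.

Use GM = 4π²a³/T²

Convert to SI: T = 141.1 days = 1.2191e+07 s; a = 100 Gm = 1e+11 m.
GM = 4π² · a³ / T².
GM = 4π² · (1e+11)³ / (1.2191e+07)² m³/s² ≈ 2.656e+20 m³/s² = 2.656 × 10^20 m³/s².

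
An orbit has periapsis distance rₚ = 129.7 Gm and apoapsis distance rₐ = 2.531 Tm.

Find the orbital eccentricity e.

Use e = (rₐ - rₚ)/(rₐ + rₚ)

Convert to SI: rₚ = 129.7 Gm = 1.297e+11 m; rₐ = 2.531 Tm = 2.531e+12 m.
e = (rₐ − rₚ) / (rₐ + rₚ).
e = (2.531e+12 − 1.297e+11) / (2.531e+12 + 1.297e+11) = 2.4013e+12 / 2.6607e+12 ≈ 0.9025.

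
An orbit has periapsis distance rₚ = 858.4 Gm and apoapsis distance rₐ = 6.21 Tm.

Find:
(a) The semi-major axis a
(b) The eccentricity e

Convert to SI: rₚ = 858.4 Gm = 8.584e+11 m; rₐ = 6.21 Tm = 6.21e+12 m.
(a) a = (rₚ + rₐ) / 2 = (8.584e+11 + 6.21e+12) / 2 ≈ 3.534e+12 m = 3.534 Tm.
(b) e = (rₐ − rₚ) / (rₐ + rₚ) = (6.21e+12 − 8.584e+11) / (6.21e+12 + 8.584e+11) ≈ 0.7571.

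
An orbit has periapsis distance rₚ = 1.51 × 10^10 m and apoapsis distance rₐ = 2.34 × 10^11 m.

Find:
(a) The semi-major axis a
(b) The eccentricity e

(a) a = (rₚ + rₐ) / 2 = (1.51e+10 + 2.34e+11) / 2 ≈ 1.246e+11 m = 1.246 × 10^11 m.
(b) e = (rₐ − rₚ) / (rₐ + rₚ) = (2.34e+11 − 1.51e+10) / (2.34e+11 + 1.51e+10) ≈ 0.8788.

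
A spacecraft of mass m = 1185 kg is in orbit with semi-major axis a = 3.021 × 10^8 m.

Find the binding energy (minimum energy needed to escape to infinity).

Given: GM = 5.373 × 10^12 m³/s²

Total orbital energy is E = −GMm/(2a); binding energy is E_bind = −E = GMm/(2a).
E_bind = 5.373e+12 · 1185 / (2 · 3.021e+08) J ≈ 1.054e+07 J = 10.54 MJ.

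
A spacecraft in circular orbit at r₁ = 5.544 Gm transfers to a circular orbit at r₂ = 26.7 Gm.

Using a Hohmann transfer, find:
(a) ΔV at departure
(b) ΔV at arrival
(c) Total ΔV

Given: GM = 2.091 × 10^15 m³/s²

Convert to SI: r₁ = 5.544 Gm = 5.544e+09 m; r₂ = 26.7 Gm = 2.67e+10 m.
Transfer semi-major axis: a_t = (r₁ + r₂)/2 = (5.544e+09 + 2.67e+10)/2 = 1.6122e+10 m.
Circular speeds: v₁ = √(GM/r₁) = 614.137 m/s, v₂ = √(GM/r₂) = 279.847 m/s.
Transfer speeds (vis-viva v² = GM(2/r − 1/a_t)): v₁ᵗ = 790.336 m/s, v₂ᵗ = 164.106 m/s.
(a) ΔV₁ = |v₁ᵗ − v₁| ≈ 176.2 m/s = 176.2 m/s.
(b) ΔV₂ = |v₂ − v₂ᵗ| ≈ 115.7 m/s = 115.7 m/s.
(c) ΔV_total = ΔV₁ + ΔV₂ ≈ 291.9 m/s = 291.9 m/s.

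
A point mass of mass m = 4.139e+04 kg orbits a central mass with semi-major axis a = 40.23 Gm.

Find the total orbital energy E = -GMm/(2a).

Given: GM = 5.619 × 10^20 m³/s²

Convert to SI: a = 40.23 Gm = 4.023e+10 m.
E = −GMm / (2a).
E = −5.619e+20 · 4.139e+04 / (2 · 4.023e+10) J ≈ -2.891e+14 J = -289.1 TJ.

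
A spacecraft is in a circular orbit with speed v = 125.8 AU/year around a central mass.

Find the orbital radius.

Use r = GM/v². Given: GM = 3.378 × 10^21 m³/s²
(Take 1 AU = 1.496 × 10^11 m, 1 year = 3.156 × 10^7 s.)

Convert to SI: v = 125.8 AU/year = 596314 m/s.
For a circular orbit, v² = GM / r, so r = GM / v².
r = 3.378e+21 / (596314)² m ≈ 9.5e+09 m = 0.0635 AU.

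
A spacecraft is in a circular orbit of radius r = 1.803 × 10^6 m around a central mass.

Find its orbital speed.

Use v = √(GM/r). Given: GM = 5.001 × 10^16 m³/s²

For a circular orbit, gravity supplies the centripetal force, so v = √(GM / r).
v = √(5.001e+16 / 1.803e+06) m/s ≈ 1.665e+05 m/s = 166.5 km/s.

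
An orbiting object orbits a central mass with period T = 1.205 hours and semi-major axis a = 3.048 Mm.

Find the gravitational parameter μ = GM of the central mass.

Convert to SI: T = 1.205 hours = 4338 s; a = 3.048 Mm = 3.048e+06 m.
GM = 4π² · a³ / T².
GM = 4π² · (3.048e+06)³ / (4338)² m³/s² ≈ 5.941e+13 m³/s² = 5.941 × 10^13 m³/s².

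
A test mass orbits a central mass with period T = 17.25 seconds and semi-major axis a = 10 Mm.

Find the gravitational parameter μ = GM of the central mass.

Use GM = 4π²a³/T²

Convert to SI: a = 10 Mm = 1e+07 m.
GM = 4π² · a³ / T².
GM = 4π² · (1e+07)³ / (17.25)² m³/s² ≈ 1.327e+20 m³/s² = 1.327 × 10^20 m³/s².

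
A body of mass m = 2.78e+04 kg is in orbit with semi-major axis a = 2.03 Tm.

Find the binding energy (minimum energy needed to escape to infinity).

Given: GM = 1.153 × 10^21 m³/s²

Convert to SI: a = 2.03 Tm = 2.03e+12 m.
Total orbital energy is E = −GMm/(2a); binding energy is E_bind = −E = GMm/(2a).
E_bind = 1.153e+21 · 2.78e+04 / (2 · 2.03e+12) J ≈ 7.895e+12 J = 7.895 TJ.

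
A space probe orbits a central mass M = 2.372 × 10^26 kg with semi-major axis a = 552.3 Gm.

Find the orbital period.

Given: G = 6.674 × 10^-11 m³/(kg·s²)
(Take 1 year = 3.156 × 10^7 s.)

Convert to SI: a = 552.3 Gm = 5.523e+11 m.
GM = G · M = 6.674e-11 · 2.372e+26 = 1.58307e+16 m³/s².
Kepler's third law: T = 2π √(a³ / GM).
Substituting a = 5.523e+11 m and GM = 1.58307e+16 m³/s²:
T = 2π √((5.523e+11)³ / 1.58307e+16) s
T ≈ 2.05e+10 s = 649.5 years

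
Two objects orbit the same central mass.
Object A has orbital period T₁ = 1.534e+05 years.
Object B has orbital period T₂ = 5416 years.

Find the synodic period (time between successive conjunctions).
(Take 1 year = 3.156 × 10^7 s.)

Convert to SI: T₁ = 1.534e+05 years = 4.8413e+12 s; T₂ = 5416 years = 1.70929e+11 s.
T_syn = |T₁ · T₂ / (T₁ − T₂)|.
T_syn = |4.8413e+12 · 1.70929e+11 / (4.8413e+12 − 1.70929e+11)| s ≈ 1.772e+11 s = 5614 years.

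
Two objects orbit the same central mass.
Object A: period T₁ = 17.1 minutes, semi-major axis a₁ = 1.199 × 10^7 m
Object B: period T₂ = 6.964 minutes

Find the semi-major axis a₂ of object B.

Convert to SI: T₁ = 17.1 minutes = 1026 s; T₂ = 6.964 minutes = 417.84 s.
Kepler's third law: (T₁/T₂)² = (a₁/a₂)³ ⇒ a₂ = a₁ · (T₂/T₁)^(2/3).
T₂/T₁ = 417.84 / 1026 = 0.407251.
a₂ = 1.199e+07 · (0.407251)^(2/3) m ≈ 6.588e+06 m = 6.588 × 10^6 m.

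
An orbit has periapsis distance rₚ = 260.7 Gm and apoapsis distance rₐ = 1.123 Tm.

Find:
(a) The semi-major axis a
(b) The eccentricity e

Convert to SI: rₚ = 260.7 Gm = 2.607e+11 m; rₐ = 1.123 Tm = 1.123e+12 m.
(a) a = (rₚ + rₐ) / 2 = (2.607e+11 + 1.123e+12) / 2 ≈ 6.918e+11 m = 691.9 Gm.
(b) e = (rₐ − rₚ) / (rₐ + rₚ) = (1.123e+12 − 2.607e+11) / (1.123e+12 + 2.607e+11) ≈ 0.6232.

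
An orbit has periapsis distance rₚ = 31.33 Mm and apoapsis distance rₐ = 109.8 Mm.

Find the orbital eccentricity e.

Convert to SI: rₚ = 31.33 Mm = 3.133e+07 m; rₐ = 109.8 Mm = 1.098e+08 m.
e = (rₐ − rₚ) / (rₐ + rₚ).
e = (1.098e+08 − 3.133e+07) / (1.098e+08 + 3.133e+07) = 7.847e+07 / 1.4113e+08 ≈ 0.556.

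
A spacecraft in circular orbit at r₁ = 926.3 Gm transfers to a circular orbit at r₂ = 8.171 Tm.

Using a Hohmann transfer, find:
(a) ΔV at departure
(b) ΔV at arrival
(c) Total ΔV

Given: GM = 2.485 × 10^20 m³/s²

Convert to SI: r₁ = 926.3 Gm = 9.263e+11 m; r₂ = 8.171 Tm = 8.171e+12 m.
Transfer semi-major axis: a_t = (r₁ + r₂)/2 = (9.263e+11 + 8.171e+12)/2 = 4.54865e+12 m.
Circular speeds: v₁ = √(GM/r₁) = 16379 m/s, v₂ = √(GM/r₂) = 5514.75 m/s.
Transfer speeds (vis-viva v² = GM(2/r − 1/a_t)): v₁ᵗ = 21952.5 m/s, v₂ᵗ = 2488.63 m/s.
(a) ΔV₁ = |v₁ᵗ − v₁| ≈ 5573 m/s = 5.573 km/s.
(b) ΔV₂ = |v₂ − v₂ᵗ| ≈ 3026 m/s = 3.026 km/s.
(c) ΔV_total = ΔV₁ + ΔV₂ ≈ 8600 m/s = 8.6 km/s.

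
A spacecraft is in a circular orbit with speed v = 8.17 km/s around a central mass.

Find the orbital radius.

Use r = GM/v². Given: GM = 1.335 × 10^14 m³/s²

Convert to SI: v = 8.17 km/s = 8170 m/s.
For a circular orbit, v² = GM / r, so r = GM / v².
r = 1.335e+14 / (8170)² m ≈ 2e+06 m = 2 Mm.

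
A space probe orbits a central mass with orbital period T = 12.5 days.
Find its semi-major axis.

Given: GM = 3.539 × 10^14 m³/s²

Convert to SI: T = 12.5 days = 1.08e+06 s.
Invert Kepler's third law: a = (GM · T² / (4π²))^(1/3).
Substituting T = 1.08e+06 s and GM = 3.539e+14 m³/s²:
a = (3.539e+14 · (1.08e+06)² / (4π²))^(1/3) m
a ≈ 2.187e+08 m = 2.187 × 10^8 m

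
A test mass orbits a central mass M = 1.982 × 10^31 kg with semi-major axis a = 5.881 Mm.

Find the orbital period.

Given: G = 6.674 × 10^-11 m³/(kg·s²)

Convert to SI: a = 5.881 Mm = 5.881e+06 m.
GM = G · M = 6.674e-11 · 1.982e+31 = 1.32279e+21 m³/s².
Kepler's third law: T = 2π √(a³ / GM).
Substituting a = 5.881e+06 m and GM = 1.32279e+21 m³/s²:
T = 2π √((5.881e+06)³ / 1.32279e+21) s
T ≈ 2.464 s = 2.464 seconds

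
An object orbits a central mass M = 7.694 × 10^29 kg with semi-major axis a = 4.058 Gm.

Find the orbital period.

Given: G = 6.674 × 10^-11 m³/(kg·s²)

Convert to SI: a = 4.058 Gm = 4.058e+09 m.
GM = G · M = 6.674e-11 · 7.694e+29 = 5.13498e+19 m³/s².
Kepler's third law: T = 2π √(a³ / GM).
Substituting a = 4.058e+09 m and GM = 5.13498e+19 m³/s²:
T = 2π √((4.058e+09)³ / 5.13498e+19) s
T ≈ 2.267e+05 s = 2.623 days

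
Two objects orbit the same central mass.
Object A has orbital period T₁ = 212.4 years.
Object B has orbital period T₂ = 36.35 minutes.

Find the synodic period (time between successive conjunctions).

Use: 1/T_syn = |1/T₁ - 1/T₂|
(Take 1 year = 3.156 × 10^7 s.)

Convert to SI: T₁ = 212.4 years = 6.70334e+09 s; T₂ = 36.35 minutes = 2181 s.
T_syn = |T₁ · T₂ / (T₁ − T₂)|.
T_syn = |6.70334e+09 · 2181 / (6.70334e+09 − 2181)| s ≈ 2181 s = 36.35 minutes.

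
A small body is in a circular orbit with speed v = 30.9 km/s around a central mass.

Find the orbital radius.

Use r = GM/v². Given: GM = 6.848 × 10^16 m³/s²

Convert to SI: v = 30.9 km/s = 30900 m/s.
For a circular orbit, v² = GM / r, so r = GM / v².
r = 6.848e+16 / (30900)² m ≈ 7.172e+07 m = 7.172 × 10^7 m.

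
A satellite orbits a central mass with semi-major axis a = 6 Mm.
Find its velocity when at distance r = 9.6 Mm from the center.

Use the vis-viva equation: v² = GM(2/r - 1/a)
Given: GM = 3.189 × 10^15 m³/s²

Convert to SI: a = 6 Mm = 6e+06 m; r = 9.6 Mm = 9.6e+06 m.
Vis-viva: v = √(GM · (2/r − 1/a)).
2/r − 1/a = 2/9.6e+06 − 1/6e+06 = 4.16667e-08 m⁻¹.
v = √(3.189e+15 · 4.16667e-08) m/s ≈ 1.153e+04 m/s = 11.53 km/s.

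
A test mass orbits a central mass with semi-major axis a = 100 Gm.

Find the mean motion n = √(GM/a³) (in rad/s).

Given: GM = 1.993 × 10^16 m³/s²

Convert to SI: a = 100 Gm = 1e+11 m.
n = √(GM / a³).
n = √(1.993e+16 / (1e+11)³) rad/s ≈ 4.464e-09 rad/s.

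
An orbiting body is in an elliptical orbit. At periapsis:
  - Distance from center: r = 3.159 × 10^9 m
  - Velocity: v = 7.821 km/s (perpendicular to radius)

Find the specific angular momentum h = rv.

Convert to SI: v = 7.821 km/s = 7821 m/s.
With v perpendicular to r, h = r · v.
h = 3.159e+09 · 7821 m²/s ≈ 2.471e+13 m²/s.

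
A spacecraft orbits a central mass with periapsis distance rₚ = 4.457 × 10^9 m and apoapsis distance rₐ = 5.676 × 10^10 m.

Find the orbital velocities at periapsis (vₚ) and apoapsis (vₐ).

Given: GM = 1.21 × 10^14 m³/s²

Use the vis-viva equation v² = GM(2/r − 1/a) with a = (rₚ + rₐ)/2 = (4.457e+09 + 5.676e+10)/2 = 3.06085e+10 m.
vₚ = √(GM · (2/rₚ − 1/a)) = √(1.21e+14 · (2/4.457e+09 − 1/3.06085e+10)) m/s ≈ 224.4 m/s = 224.4 m/s.
vₐ = √(GM · (2/rₐ − 1/a)) = √(1.21e+14 · (2/5.676e+10 − 1/3.06085e+10)) m/s ≈ 17.62 m/s = 17.62 m/s.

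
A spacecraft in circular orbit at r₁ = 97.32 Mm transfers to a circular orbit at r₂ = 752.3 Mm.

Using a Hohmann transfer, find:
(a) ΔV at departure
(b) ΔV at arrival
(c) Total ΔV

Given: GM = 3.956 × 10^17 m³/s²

Convert to SI: r₁ = 97.32 Mm = 9.732e+07 m; r₂ = 752.3 Mm = 7.523e+08 m.
Transfer semi-major axis: a_t = (r₁ + r₂)/2 = (9.732e+07 + 7.523e+08)/2 = 4.2481e+08 m.
Circular speeds: v₁ = √(GM/r₁) = 63756.9 m/s, v₂ = √(GM/r₂) = 22931.5 m/s.
Transfer speeds (vis-viva v² = GM(2/r − 1/a_t)): v₁ᵗ = 84844.8 m/s, v₂ᵗ = 10975.8 m/s.
(a) ΔV₁ = |v₁ᵗ − v₁| ≈ 2.109e+04 m/s = 21.09 km/s.
(b) ΔV₂ = |v₂ − v₂ᵗ| ≈ 1.196e+04 m/s = 11.96 km/s.
(c) ΔV_total = ΔV₁ + ΔV₂ ≈ 3.304e+04 m/s = 33.04 km/s.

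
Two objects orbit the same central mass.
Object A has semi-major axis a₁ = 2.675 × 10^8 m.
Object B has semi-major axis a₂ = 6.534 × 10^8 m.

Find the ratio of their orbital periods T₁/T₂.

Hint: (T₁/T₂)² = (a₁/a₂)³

From Kepler's third law, (T₁/T₂)² = (a₁/a₂)³, so T₁/T₂ = (a₁/a₂)^(3/2).
a₁/a₂ = 2.675e+08 / 6.534e+08 = 0.409397.
T₁/T₂ = (0.409397)^(3/2) ≈ 0.2619.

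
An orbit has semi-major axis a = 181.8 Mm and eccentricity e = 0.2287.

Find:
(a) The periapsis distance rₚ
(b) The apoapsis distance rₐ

Convert to SI: a = 181.8 Mm = 1.818e+08 m.
(a) rₚ = a(1 − e) = 1.818e+08 · (1 − 0.2287) = 1.818e+08 · 0.7713 ≈ 1.402e+08 m = 140.2 Mm.
(b) rₐ = a(1 + e) = 1.818e+08 · (1 + 0.2287) = 1.818e+08 · 1.2287 ≈ 2.234e+08 m = 223.4 Mm.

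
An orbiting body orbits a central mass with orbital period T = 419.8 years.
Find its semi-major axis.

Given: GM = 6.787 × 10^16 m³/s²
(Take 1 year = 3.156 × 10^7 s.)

Convert to SI: T = 419.8 years = 1.32489e+10 s.
Invert Kepler's third law: a = (GM · T² / (4π²))^(1/3).
Substituting T = 1.32489e+10 s and GM = 6.787e+16 m³/s²:
a = (6.787e+16 · (1.32489e+10)² / (4π²))^(1/3) m
a ≈ 6.707e+11 m = 670.7 Gm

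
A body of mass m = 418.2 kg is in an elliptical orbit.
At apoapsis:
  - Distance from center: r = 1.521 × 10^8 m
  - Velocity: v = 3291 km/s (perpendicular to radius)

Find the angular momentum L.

Convert to SI: v = 3291 km/s = 3.291e+06 m/s.
Since v is perpendicular to r, L = m · v · r.
L = 418.2 · 3.291e+06 · 1.521e+08 kg·m²/s ≈ 2.093e+17 kg·m²/s.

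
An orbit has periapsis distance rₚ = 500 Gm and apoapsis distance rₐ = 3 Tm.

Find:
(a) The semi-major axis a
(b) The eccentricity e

Convert to SI: rₚ = 500 Gm = 5e+11 m; rₐ = 3 Tm = 3e+12 m.
(a) a = (rₚ + rₐ) / 2 = (5e+11 + 3e+12) / 2 ≈ 1.75e+12 m = 1.75 Tm.
(b) e = (rₐ − rₚ) / (rₐ + rₚ) = (3e+12 − 5e+11) / (3e+12 + 5e+11) ≈ 0.7143.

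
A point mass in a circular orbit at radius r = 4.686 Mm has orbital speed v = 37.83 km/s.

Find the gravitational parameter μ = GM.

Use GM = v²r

Convert to SI: r = 4.686 Mm = 4.686e+06 m; v = 37.83 km/s = 37830 m/s.
For a circular orbit v² = GM/r, so GM = v² · r.
GM = (37830)² · 4.686e+06 m³/s² ≈ 6.706e+15 m³/s² = 6.706 × 10^15 m³/s².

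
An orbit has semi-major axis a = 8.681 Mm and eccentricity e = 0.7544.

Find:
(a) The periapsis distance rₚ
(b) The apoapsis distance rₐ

Convert to SI: a = 8.681 Mm = 8.681e+06 m.
(a) rₚ = a(1 − e) = 8.681e+06 · (1 − 0.7544) = 8.681e+06 · 0.2456 ≈ 2.132e+06 m = 2.132 Mm.
(b) rₐ = a(1 + e) = 8.681e+06 · (1 + 0.7544) = 8.681e+06 · 1.7544 ≈ 1.523e+07 m = 15.23 Mm.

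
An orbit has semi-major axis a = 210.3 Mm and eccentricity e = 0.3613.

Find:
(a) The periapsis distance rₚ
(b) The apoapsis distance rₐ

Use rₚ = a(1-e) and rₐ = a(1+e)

Convert to SI: a = 210.3 Mm = 2.103e+08 m.
(a) rₚ = a(1 − e) = 2.103e+08 · (1 − 0.3613) = 2.103e+08 · 0.6387 ≈ 1.343e+08 m = 134.3 Mm.
(b) rₐ = a(1 + e) = 2.103e+08 · (1 + 0.3613) = 2.103e+08 · 1.3613 ≈ 2.863e+08 m = 286.3 Mm.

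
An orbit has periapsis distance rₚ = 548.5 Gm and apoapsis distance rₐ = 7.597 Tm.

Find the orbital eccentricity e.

Convert to SI: rₚ = 548.5 Gm = 5.485e+11 m; rₐ = 7.597 Tm = 7.597e+12 m.
e = (rₐ − rₚ) / (rₐ + rₚ).
e = (7.597e+12 − 5.485e+11) / (7.597e+12 + 5.485e+11) = 7.0485e+12 / 8.1455e+12 ≈ 0.8653.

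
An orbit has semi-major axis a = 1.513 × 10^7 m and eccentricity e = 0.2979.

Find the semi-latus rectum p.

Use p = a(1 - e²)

p = a (1 − e²).
p = 1.513e+07 · (1 − (0.2979)²) = 1.513e+07 · 0.911256 ≈ 1.379e+07 m = 1.379 × 10^7 m.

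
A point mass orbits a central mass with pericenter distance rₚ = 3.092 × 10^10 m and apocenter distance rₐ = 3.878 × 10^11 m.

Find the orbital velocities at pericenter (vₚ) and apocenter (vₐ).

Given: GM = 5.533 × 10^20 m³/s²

Use the vis-viva equation v² = GM(2/r − 1/a) with a = (rₚ + rₐ)/2 = (3.092e+10 + 3.878e+11)/2 = 2.0936e+11 m.
vₚ = √(GM · (2/rₚ − 1/a)) = √(5.533e+20 · (2/3.092e+10 − 1/2.0936e+11)) m/s ≈ 1.821e+05 m/s = 182.1 km/s.
vₐ = √(GM · (2/rₐ − 1/a)) = √(5.533e+20 · (2/3.878e+11 − 1/2.0936e+11)) m/s ≈ 1.452e+04 m/s = 14.52 km/s.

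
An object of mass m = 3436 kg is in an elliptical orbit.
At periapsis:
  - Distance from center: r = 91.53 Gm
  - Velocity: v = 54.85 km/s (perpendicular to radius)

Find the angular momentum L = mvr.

Convert to SI: r = 91.53 Gm = 9.153e+10 m; v = 54.85 km/s = 54850 m/s.
Since v is perpendicular to r, L = m · v · r.
L = 3436 · 54850 · 9.153e+10 kg·m²/s ≈ 1.725e+19 kg·m²/s.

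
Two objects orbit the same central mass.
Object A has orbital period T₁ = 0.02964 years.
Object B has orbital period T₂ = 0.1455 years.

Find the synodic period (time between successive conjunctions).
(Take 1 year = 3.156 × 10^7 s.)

Convert to SI: T₁ = 0.02964 years = 935438 s; T₂ = 0.1455 years = 4.59198e+06 s.
T_syn = |T₁ · T₂ / (T₁ − T₂)|.
T_syn = |935438 · 4.59198e+06 / (935438 − 4.59198e+06)| s ≈ 1.175e+06 s = 0.03722 years.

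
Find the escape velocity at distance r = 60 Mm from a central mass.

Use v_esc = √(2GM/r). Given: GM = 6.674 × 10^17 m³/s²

Convert to SI: r = 60 Mm = 6e+07 m.
Escape velocity comes from setting total energy to zero: ½v² − GM/r = 0 ⇒ v_esc = √(2GM / r).
v_esc = √(2 · 6.674e+17 / 6e+07) m/s ≈ 1.492e+05 m/s = 149.2 km/s.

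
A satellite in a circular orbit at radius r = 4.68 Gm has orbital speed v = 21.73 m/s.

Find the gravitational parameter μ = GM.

Convert to SI: r = 4.68 Gm = 4.68e+09 m.
For a circular orbit v² = GM/r, so GM = v² · r.
GM = (21.73)² · 4.68e+09 m³/s² ≈ 2.21e+12 m³/s² = 2.21 × 10^12 m³/s².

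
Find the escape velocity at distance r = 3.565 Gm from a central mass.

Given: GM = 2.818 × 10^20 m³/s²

Convert to SI: r = 3.565 Gm = 3.565e+09 m.
Escape velocity comes from setting total energy to zero: ½v² − GM/r = 0 ⇒ v_esc = √(2GM / r).
v_esc = √(2 · 2.818e+20 / 3.565e+09) m/s ≈ 3.976e+05 m/s = 397.6 km/s.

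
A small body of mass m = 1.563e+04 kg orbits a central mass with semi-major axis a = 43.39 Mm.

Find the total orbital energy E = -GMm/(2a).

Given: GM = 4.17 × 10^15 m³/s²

Convert to SI: a = 43.39 Mm = 4.339e+07 m.
E = −GMm / (2a).
E = −4.17e+15 · 1.563e+04 / (2 · 4.339e+07) J ≈ -7.511e+11 J = -751.1 GJ.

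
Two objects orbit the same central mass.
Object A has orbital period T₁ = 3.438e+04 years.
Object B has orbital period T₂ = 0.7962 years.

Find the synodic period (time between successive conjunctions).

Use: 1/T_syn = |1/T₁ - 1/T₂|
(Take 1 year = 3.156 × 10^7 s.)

Convert to SI: T₁ = 3.438e+04 years = 1.08503e+12 s; T₂ = 0.7962 years = 2.51281e+07 s.
T_syn = |T₁ · T₂ / (T₁ − T₂)|.
T_syn = |1.08503e+12 · 2.51281e+07 / (1.08503e+12 − 2.51281e+07)| s ≈ 2.513e+07 s = 0.7962 years.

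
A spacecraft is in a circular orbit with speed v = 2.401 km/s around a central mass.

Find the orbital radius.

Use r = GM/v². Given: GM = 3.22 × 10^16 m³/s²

Convert to SI: v = 2.401 km/s = 2401 m/s.
For a circular orbit, v² = GM / r, so r = GM / v².
r = 3.22e+16 / (2401)² m ≈ 5.586e+09 m = 5.586 × 10^9 m.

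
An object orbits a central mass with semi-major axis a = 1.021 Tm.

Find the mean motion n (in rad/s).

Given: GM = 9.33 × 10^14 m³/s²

Convert to SI: a = 1.021 Tm = 1.021e+12 m.
n = √(GM / a³).
n = √(9.33e+14 / (1.021e+12)³) rad/s ≈ 2.961e-11 rad/s.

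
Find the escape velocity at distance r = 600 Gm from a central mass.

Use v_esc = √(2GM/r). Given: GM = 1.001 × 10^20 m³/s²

Convert to SI: r = 600 Gm = 6e+11 m.
Escape velocity comes from setting total energy to zero: ½v² − GM/r = 0 ⇒ v_esc = √(2GM / r).
v_esc = √(2 · 1.001e+20 / 6e+11) m/s ≈ 1.827e+04 m/s = 18.27 km/s.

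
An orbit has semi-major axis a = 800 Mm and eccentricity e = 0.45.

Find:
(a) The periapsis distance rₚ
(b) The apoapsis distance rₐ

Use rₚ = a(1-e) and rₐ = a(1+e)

Convert to SI: a = 800 Mm = 8e+08 m.
(a) rₚ = a(1 − e) = 8e+08 · (1 − 0.45) = 8e+08 · 0.55 ≈ 4.4e+08 m = 440 Mm.
(b) rₐ = a(1 + e) = 8e+08 · (1 + 0.45) = 8e+08 · 1.45 ≈ 1.16e+09 m = 1.16 Gm.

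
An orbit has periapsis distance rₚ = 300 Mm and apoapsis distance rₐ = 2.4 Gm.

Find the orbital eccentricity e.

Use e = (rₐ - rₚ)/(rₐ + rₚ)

Convert to SI: rₚ = 300 Mm = 3e+08 m; rₐ = 2.4 Gm = 2.4e+09 m.
e = (rₐ − rₚ) / (rₐ + rₚ).
e = (2.4e+09 − 3e+08) / (2.4e+09 + 3e+08) = 2.1e+09 / 2.7e+09 ≈ 0.7778.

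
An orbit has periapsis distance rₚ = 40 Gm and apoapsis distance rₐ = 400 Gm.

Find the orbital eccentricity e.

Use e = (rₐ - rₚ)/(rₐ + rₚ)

Convert to SI: rₚ = 40 Gm = 4e+10 m; rₐ = 400 Gm = 4e+11 m.
e = (rₐ − rₚ) / (rₐ + rₚ).
e = (4e+11 − 4e+10) / (4e+11 + 4e+10) = 3.6e+11 / 4.4e+11 ≈ 0.8182.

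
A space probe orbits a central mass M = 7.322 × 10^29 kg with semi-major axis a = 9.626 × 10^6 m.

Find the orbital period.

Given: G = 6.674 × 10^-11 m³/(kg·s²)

GM = G · M = 6.674e-11 · 7.322e+29 = 4.8867e+19 m³/s².
Kepler's third law: T = 2π √(a³ / GM).
Substituting a = 9.626e+06 m and GM = 4.8867e+19 m³/s²:
T = 2π √((9.626e+06)³ / 4.8867e+19) s
T ≈ 26.84 s = 26.84 seconds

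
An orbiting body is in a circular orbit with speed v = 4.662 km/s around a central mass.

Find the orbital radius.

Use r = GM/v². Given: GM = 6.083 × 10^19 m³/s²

Convert to SI: v = 4.662 km/s = 4662 m/s.
For a circular orbit, v² = GM / r, so r = GM / v².
r = 6.083e+19 / (4662)² m ≈ 2.799e+12 m = 2.799 × 10^12 m.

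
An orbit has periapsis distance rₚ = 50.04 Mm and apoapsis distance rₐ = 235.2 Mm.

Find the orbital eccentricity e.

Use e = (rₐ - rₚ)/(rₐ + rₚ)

Convert to SI: rₚ = 50.04 Mm = 5.004e+07 m; rₐ = 235.2 Mm = 2.352e+08 m.
e = (rₐ − rₚ) / (rₐ + rₚ).
e = (2.352e+08 − 5.004e+07) / (2.352e+08 + 5.004e+07) = 1.8516e+08 / 2.8524e+08 ≈ 0.6491.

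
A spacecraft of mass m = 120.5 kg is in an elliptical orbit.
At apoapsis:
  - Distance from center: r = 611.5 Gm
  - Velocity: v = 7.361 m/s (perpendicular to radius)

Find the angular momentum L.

Convert to SI: r = 611.5 Gm = 6.115e+11 m.
Since v is perpendicular to r, L = m · v · r.
L = 120.5 · 7.361 · 6.115e+11 kg·m²/s ≈ 5.424e+14 kg·m²/s.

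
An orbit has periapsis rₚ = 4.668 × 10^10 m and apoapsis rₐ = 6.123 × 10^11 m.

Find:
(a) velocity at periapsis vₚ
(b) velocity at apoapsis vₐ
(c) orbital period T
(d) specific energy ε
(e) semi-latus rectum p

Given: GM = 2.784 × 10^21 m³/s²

(a) With a = (rₚ + rₐ)/2 = 3.2949e+11 m, vₚ = √(GM (2/rₚ − 1/a)) = √(2.784e+21 · (2/4.668e+10 − 1/3.2949e+11)) m/s ≈ 3.329e+05 m/s
(b) With a = (rₚ + rₐ)/2 = 3.2949e+11 m, vₐ = √(GM (2/rₐ − 1/a)) = √(2.784e+21 · (2/6.123e+11 − 1/3.2949e+11)) m/s ≈ 2.538e+04 m/s
(c) With a = (rₚ + rₐ)/2 = 3.2949e+11 m, T = 2π √(a³/GM) = 2π √((3.2949e+11)³/2.784e+21) s ≈ 2.252e+07 s
(d) With a = (rₚ + rₐ)/2 = 3.2949e+11 m, ε = −GM/(2a) = −2.784e+21/(2 · 3.2949e+11) J/kg ≈ -4.225e+09 J/kg
(e) From a = (rₚ + rₐ)/2 = 3.2949e+11 m and e = (rₐ − rₚ)/(rₐ + rₚ) = 0.858327, p = a(1 − e²) = 3.2949e+11 · (1 − (0.858327)²) ≈ 8.675e+10 m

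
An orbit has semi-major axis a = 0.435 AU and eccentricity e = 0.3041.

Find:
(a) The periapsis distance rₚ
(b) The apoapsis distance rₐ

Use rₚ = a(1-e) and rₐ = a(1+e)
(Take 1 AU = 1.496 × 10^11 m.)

Convert to SI: a = 0.435 AU = 6.5076e+10 m.
(a) rₚ = a(1 − e) = 6.5076e+10 · (1 − 0.3041) = 6.5076e+10 · 0.6959 ≈ 4.529e+10 m = 0.3027 AU.
(b) rₐ = a(1 + e) = 6.5076e+10 · (1 + 0.3041) = 6.5076e+10 · 1.3041 ≈ 8.487e+10 m = 0.5673 AU.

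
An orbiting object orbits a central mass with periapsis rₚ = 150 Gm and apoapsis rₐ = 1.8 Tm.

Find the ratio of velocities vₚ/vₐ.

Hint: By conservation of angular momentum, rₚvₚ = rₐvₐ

Convert to SI: rₚ = 150 Gm = 1.5e+11 m; rₐ = 1.8 Tm = 1.8e+12 m.
Conservation of angular momentum gives rₚvₚ = rₐvₐ, so vₚ/vₐ = rₐ/rₚ.
vₚ/vₐ = 1.8e+12 / 1.5e+11 ≈ 12.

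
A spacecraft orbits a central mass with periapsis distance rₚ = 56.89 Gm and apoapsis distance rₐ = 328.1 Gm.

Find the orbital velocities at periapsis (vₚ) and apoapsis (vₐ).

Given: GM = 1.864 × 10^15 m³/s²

Convert to SI: rₚ = 56.89 Gm = 5.689e+10 m; rₐ = 328.1 Gm = 3.281e+11 m.
Use the vis-viva equation v² = GM(2/r − 1/a) with a = (rₚ + rₐ)/2 = (5.689e+10 + 3.281e+11)/2 = 1.92495e+11 m.
vₚ = √(GM · (2/rₚ − 1/a)) = √(1.864e+15 · (2/5.689e+10 − 1/1.92495e+11)) m/s ≈ 236.3 m/s = 236.3 m/s.
vₐ = √(GM · (2/rₐ − 1/a)) = √(1.864e+15 · (2/3.281e+11 − 1/1.92495e+11)) m/s ≈ 40.98 m/s = 40.98 m/s.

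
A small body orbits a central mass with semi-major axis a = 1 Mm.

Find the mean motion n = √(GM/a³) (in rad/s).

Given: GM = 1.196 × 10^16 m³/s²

Convert to SI: a = 1 Mm = 1e+06 m.
n = √(GM / a³).
n = √(1.196e+16 / (1e+06)³) rad/s ≈ 0.1094 rad/s.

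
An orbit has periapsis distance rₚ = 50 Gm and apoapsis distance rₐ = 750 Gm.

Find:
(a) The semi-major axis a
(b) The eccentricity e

Convert to SI: rₚ = 50 Gm = 5e+10 m; rₐ = 750 Gm = 7.5e+11 m.
(a) a = (rₚ + rₐ) / 2 = (5e+10 + 7.5e+11) / 2 ≈ 4e+11 m = 400 Gm.
(b) e = (rₐ − rₚ) / (rₐ + rₚ) = (7.5e+11 − 5e+10) / (7.5e+11 + 5e+10) ≈ 0.875.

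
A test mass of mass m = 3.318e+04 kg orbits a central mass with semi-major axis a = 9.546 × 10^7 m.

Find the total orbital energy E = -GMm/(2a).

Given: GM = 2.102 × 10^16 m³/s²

E = −GMm / (2a).
E = −2.102e+16 · 3.318e+04 / (2 · 9.546e+07) J ≈ -3.653e+12 J = -3.653 TJ.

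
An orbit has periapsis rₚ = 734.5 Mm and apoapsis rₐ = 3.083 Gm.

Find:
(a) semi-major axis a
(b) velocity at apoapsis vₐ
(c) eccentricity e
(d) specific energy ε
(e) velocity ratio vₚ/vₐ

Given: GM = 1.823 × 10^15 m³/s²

Convert to SI: rₚ = 734.5 Mm = 7.345e+08 m; rₐ = 3.083 Gm = 3.083e+09 m.
(a) a = (rₚ + rₐ)/2 = (7.345e+08 + 3.083e+09)/2 ≈ 1.909e+09 m
(b) With a = (rₚ + rₐ)/2 = 1.90875e+09 m, vₐ = √(GM (2/rₐ − 1/a)) = √(1.823e+15 · (2/3.083e+09 − 1/1.90875e+09)) m/s ≈ 477 m/s
(c) e = (rₐ − rₚ)/(rₐ + rₚ) = (3.083e+09 − 7.345e+08)/(3.083e+09 + 7.345e+08) ≈ 0.6152
(d) With a = (rₚ + rₐ)/2 = 1.90875e+09 m, ε = −GM/(2a) = −1.823e+15/(2 · 1.90875e+09) J/kg ≈ -4.775e+05 J/kg
(e) Conservation of angular momentum (rₚvₚ = rₐvₐ) gives vₚ/vₐ = rₐ/rₚ = 3.083e+09/7.345e+08 ≈ 4.197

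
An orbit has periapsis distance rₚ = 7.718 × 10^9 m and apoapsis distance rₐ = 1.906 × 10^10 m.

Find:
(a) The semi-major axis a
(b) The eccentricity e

(a) a = (rₚ + rₐ) / 2 = (7.718e+09 + 1.906e+10) / 2 ≈ 1.339e+10 m = 1.339 × 10^10 m.
(b) e = (rₐ − rₚ) / (rₐ + rₚ) = (1.906e+10 − 7.718e+09) / (1.906e+10 + 7.718e+09) ≈ 0.4236.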